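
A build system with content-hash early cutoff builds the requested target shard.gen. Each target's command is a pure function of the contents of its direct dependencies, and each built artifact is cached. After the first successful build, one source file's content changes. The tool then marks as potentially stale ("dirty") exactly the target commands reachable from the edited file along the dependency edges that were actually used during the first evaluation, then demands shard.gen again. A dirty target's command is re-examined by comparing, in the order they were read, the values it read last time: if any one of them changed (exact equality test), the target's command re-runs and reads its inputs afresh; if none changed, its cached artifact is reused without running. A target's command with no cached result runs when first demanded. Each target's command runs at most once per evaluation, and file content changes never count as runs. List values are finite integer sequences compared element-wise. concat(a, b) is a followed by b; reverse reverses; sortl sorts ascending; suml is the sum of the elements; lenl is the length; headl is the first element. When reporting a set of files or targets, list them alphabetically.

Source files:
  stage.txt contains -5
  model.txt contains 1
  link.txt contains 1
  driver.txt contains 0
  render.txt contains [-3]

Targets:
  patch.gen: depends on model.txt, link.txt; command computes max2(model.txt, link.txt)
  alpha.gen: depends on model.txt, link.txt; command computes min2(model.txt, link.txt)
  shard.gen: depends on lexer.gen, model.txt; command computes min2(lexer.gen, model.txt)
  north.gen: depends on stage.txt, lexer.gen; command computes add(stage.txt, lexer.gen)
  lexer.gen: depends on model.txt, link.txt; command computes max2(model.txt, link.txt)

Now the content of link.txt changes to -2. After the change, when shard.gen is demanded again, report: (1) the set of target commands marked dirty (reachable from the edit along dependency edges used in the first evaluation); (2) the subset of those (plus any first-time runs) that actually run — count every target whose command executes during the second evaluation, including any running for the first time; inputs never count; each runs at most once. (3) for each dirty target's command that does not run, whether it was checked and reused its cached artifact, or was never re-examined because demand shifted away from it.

First evaluation (everything demanded from the output):
  lexer.gen = max2(1, 1) = 1
  shard.gen = min2(1, 1) = 1

Propagation after the edit:
  lexer.gen: runs — link.txt 1->-2; result 1 (same value as before).
  shard.gen: checked — values it read are unchanged (lexer.gen unchanged, model.txt unchanged); reused cached 1 without running.

Key observation: the change is absorbed at lexer.gen — it re-runs but produces the same value, and the output's value is unchanged.

Marked dirty: lexer.gen, shard.gen.
Target commands that run: lexer.gen — 1 in total.
Checked but reused from cache: shard.gen.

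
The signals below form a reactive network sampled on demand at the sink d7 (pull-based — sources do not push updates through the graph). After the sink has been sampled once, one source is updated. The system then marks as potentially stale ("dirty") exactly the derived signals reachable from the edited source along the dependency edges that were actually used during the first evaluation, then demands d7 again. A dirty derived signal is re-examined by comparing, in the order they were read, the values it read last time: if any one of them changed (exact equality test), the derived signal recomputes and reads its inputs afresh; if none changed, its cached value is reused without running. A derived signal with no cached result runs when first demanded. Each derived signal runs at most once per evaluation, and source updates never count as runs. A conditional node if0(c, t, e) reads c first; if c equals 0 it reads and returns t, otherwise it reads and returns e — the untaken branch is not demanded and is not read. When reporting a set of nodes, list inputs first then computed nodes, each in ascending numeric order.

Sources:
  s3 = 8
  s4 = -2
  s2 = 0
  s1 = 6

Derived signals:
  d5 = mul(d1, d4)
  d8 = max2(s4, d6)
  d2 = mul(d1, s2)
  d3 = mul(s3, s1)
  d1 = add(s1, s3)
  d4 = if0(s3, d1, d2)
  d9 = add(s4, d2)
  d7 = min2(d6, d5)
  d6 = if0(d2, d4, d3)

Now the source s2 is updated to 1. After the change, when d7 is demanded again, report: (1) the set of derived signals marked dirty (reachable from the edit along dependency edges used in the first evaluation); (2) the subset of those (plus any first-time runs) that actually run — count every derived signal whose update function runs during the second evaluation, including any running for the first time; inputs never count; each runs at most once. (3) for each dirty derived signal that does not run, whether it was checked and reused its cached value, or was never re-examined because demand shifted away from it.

Dirty set: d2, d4, d5, d6, d7.
Run set: d2, d3, d4, d5, d6, d7 (6 run).
All dirty derived signals ended up running.
The important point: the flipped condition pulls in fresh nodes; d3 runs for the first time.

Initial pass — values computed on the first demand:
  d1 = add(6, 8) = 14
  d2 = mul(14, 0) = 0
  d4 = if0(s3=8 -> else branch d2) = 0
  d5 = mul(14, 0) = 0
  d6 = if0(d2=0 -> then branch d4) = 0
  d7 = min2(0, 0) = 0

Second demand — change propagation:
  d2: re-runs because s2 0->1; new result 14.
  d3: newly demanded (no cache) — executes and yields 48.
  d4: re-runs because d2 0->14; new result 14.
  d5: re-runs because d4 0->14; new result 196.
  d6: re-runs because d2 0->14; d4 0->14; new result 48.
  d7: re-runs because d6 0->48; d5 0->196; new result 48.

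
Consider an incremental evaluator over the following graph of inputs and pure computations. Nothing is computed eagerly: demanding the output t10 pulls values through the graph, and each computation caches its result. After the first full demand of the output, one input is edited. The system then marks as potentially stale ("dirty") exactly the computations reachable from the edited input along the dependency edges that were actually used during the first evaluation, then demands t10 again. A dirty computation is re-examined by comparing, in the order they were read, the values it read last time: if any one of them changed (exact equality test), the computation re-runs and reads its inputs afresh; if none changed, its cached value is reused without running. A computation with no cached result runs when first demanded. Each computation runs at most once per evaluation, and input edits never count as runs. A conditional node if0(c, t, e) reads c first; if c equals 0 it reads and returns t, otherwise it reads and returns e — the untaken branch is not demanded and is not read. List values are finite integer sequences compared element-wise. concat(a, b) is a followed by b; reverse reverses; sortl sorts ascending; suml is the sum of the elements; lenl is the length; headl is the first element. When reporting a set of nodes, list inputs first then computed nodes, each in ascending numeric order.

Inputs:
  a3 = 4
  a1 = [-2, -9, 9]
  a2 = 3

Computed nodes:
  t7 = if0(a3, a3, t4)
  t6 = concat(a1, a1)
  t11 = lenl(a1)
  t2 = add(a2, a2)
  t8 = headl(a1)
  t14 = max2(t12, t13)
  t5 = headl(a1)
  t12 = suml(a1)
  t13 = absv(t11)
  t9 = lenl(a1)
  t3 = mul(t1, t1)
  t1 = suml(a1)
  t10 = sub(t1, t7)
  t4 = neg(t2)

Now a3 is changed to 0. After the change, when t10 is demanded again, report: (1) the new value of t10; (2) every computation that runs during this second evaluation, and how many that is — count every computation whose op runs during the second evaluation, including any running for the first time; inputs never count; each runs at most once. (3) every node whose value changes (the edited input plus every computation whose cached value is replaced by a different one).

Initial pass — values computed on the first demand:
  t1 = suml([-2, -9, 9]) = -2
  t2 = add(3, 3) = 6
  t4 = neg(6) = -6
  t7 = if0(a3=4 -> else branch t4) = -6
  t10 = sub(-2, -6) = 4

Second demand — change propagation:
  t7: re-runs because a3 4->0; new result 0.
  t10: re-runs because t7 -6->0; new result -2.

t10 now evaluates to -2.
Run set: t7, t10 (2 run).
Changed values: a3, t7, t10.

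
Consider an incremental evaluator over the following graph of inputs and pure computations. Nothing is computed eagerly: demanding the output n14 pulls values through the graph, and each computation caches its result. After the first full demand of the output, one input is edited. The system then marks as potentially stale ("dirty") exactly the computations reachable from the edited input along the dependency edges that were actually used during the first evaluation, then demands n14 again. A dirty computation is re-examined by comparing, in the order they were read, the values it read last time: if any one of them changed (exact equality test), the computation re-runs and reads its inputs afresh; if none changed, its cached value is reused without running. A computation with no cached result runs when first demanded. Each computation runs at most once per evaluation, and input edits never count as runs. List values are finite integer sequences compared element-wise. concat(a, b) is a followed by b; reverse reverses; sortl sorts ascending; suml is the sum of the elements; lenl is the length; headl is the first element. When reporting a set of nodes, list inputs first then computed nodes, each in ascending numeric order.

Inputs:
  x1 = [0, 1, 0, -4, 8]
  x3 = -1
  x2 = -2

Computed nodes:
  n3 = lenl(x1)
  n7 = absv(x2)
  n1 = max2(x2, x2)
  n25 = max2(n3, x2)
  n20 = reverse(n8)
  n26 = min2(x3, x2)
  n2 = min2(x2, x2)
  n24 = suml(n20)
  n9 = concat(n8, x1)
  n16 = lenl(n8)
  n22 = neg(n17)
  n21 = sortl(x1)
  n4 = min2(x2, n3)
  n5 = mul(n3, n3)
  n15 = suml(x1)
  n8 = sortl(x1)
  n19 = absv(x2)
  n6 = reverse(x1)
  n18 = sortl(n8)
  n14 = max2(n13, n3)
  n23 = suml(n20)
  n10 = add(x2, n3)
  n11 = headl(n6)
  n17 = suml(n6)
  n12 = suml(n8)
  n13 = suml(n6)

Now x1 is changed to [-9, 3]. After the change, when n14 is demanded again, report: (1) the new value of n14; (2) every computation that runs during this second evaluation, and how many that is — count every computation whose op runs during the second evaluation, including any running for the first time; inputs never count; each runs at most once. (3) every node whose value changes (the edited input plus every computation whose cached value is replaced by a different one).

Initial pass — values computed on the first demand:
  n3 = lenl([0, 1, 0, -4, 8]) = 5
  n6 = reverse([0, 1, 0, -4, 8]) = [8, -4, 0, 1, 0]
  n13 = suml([8, -4, 0, 1, 0]) = 5
  n14 = max2(5, 5) = 5

Second demand — change propagation:
  n3: re-runs because x1 [0, 1, 0, -4, 8]->[-9, 3]; new result 2.
  n6: re-runs because x1 [0, 1, 0, -4, 8]->[-9, 3]; new result [3, -9].
  n13: re-runs because n6 [8, -4, 0, 1, 0]->[3, -9]; new result -6.
  n14: re-runs because n13 5->-6; n3 5->2; new result 2.

n14 now evaluates to 2.
Run set: n3, n6, n13, n14 (4 run).
Changed values: x1, n3, n6, n13, n14.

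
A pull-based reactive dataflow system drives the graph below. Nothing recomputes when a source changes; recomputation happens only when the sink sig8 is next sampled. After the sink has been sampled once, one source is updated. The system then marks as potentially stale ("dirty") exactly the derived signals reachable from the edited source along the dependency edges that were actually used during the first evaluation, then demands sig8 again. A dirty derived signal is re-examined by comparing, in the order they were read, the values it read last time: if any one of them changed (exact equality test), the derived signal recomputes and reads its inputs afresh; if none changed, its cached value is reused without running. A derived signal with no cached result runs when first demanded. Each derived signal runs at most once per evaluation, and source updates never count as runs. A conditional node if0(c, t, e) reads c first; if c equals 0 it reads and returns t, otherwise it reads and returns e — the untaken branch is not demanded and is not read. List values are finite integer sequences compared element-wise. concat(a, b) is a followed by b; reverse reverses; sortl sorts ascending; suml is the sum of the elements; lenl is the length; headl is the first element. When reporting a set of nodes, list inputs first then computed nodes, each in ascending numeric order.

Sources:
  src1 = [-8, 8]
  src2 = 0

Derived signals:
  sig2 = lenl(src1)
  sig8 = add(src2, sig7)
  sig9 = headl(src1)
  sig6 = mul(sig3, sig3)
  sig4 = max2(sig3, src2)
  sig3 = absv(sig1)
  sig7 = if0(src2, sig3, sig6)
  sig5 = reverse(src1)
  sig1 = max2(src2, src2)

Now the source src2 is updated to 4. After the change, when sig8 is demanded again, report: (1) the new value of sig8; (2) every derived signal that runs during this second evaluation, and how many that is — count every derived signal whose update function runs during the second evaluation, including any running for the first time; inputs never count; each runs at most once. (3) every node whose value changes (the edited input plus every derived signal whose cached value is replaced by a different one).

New value of sig8: 20.
Derived signals that run: sig1, sig3, sig6, sig7, sig8 — 5 in total.
Values that change: src2, sig1, sig3, sig7, sig8.
Key observation: a condition flipped, so demand reaches new nodes — sig6 runs for the first time.

First evaluation (everything demanded from the output):
  sig1 = max2(0, 0) = 0
  sig3 = absv(0) = 0
  sig7 = if0(src2=0 -> then branch sig3) = 0
  sig8 = add(0, 0) = 0

Propagation after the edit:
  sig1: runs — src2 0->4; src2 0->4; result 4.
  sig3: runs — sig1 0->4; result 4.
  sig6: demanded for the first time — runs, produces 16.
  sig7: runs — src2 0->4; sig3 0->4; result 16.
  sig8: runs — src2 0->4; sig7 0->16; result 20.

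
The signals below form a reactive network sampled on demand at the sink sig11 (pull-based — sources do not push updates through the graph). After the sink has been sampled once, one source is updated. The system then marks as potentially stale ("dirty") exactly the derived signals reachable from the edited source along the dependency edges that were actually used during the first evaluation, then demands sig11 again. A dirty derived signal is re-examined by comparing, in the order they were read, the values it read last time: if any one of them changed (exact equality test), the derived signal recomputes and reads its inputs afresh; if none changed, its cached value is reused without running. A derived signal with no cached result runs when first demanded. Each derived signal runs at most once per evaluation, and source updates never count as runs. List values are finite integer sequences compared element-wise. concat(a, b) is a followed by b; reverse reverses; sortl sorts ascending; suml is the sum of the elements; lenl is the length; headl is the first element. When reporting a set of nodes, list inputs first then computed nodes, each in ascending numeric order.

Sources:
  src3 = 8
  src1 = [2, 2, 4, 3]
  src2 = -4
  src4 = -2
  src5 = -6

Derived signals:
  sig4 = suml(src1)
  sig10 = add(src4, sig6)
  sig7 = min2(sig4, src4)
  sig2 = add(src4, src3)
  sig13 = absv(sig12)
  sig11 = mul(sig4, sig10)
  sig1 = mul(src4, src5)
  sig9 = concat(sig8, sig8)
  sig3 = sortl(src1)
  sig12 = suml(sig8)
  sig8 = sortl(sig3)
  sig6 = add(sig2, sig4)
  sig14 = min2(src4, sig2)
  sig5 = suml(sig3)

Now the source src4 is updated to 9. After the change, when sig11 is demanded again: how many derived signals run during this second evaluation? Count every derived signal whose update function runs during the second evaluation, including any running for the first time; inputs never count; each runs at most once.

Run set: sig2, sig6, sig10, sig11 (4 run).

Initial pass — values computed on the first demand:
  sig2 = add(-2, 8) = 6
  sig4 = suml([2, 2, 4, 3]) = 11
  sig6 = add(6, 11) = 17
  sig10 = add(-2, 17) = 15
  sig11 = mul(11, 15) = 165

Second demand — change propagation:
  sig2: re-runs because src4 -2->9; new result 17.
  sig6: re-runs because sig2 6->17; new result 28.
  sig10: re-runs because src4 -2->9; sig6 17->28; new result 37.
  sig11: re-runs because sig10 15->37; new result 407.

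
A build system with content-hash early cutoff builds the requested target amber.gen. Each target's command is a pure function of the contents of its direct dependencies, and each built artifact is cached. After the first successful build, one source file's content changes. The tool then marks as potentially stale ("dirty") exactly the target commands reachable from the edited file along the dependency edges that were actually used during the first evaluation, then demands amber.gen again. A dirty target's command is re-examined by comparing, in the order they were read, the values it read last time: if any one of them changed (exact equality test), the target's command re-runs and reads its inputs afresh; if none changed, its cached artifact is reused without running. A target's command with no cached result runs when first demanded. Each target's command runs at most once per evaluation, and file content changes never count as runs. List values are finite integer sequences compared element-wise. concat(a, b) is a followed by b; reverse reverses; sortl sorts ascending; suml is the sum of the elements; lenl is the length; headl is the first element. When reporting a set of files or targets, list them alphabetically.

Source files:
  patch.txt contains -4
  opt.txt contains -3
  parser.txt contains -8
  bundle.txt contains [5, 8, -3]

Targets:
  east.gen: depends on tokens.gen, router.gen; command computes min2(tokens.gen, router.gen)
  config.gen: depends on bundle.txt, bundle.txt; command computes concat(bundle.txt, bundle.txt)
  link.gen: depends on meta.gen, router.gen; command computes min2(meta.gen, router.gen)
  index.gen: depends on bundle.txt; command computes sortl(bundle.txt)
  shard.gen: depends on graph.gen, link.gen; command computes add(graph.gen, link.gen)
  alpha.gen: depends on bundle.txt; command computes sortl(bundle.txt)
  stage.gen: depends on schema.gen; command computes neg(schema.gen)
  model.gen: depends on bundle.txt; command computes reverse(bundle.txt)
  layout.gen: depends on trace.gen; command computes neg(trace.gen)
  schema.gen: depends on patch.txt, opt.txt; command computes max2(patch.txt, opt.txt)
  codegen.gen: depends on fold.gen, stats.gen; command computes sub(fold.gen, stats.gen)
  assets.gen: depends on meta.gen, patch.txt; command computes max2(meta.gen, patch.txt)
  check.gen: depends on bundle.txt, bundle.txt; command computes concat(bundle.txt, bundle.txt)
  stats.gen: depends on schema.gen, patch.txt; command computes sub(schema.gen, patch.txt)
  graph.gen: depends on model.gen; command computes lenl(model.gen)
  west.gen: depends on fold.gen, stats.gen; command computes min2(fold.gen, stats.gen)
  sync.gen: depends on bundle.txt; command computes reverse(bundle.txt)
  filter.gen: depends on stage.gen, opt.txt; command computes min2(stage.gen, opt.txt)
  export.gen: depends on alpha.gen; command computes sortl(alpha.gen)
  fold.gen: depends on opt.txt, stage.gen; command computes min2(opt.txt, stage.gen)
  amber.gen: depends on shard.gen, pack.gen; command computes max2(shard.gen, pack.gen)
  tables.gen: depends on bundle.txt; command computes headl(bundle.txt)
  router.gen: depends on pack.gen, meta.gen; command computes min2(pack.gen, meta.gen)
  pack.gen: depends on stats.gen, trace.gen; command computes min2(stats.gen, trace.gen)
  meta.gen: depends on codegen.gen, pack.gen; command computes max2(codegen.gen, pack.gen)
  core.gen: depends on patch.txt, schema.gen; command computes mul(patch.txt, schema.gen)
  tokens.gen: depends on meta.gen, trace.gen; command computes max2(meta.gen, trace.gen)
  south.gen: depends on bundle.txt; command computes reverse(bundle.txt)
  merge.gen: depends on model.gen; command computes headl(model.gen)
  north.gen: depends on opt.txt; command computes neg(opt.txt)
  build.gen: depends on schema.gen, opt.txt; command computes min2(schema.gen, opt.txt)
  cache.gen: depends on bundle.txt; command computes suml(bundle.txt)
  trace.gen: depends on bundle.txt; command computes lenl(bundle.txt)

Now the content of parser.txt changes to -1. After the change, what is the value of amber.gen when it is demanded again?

First evaluation (everything demanded from the output):
  model.gen = reverse([5, 8, -3]) = [-3, 8, 5]
  graph.gen = lenl([-3, 8, 5]) = 3
  schema.gen = max2(-4, -3) = -3
  stage.gen = neg(-3) = 3
  fold.gen = min2(-3, 3) = -3
  stats.gen = sub(-3, -4) = 1
  codegen.gen = sub(-3, 1) = -4
  trace.gen = lenl([5, 8, -3]) = 3
  pack.gen = min2(1, 3) = 1
  meta.gen = max2(-4, 1) = 1
  router.gen = min2(1, 1) = 1
  link.gen = min2(1, 1) = 1
  shard.gen = add(3, 1) = 4
  amber.gen = max2(4, 1) = 4

Propagation after the edit:
  parser.txt feeds no computation that the output demands — nothing is marked dirty and nothing runs.

Key observation: parser.txt is never demanded by the output, so the edit triggers no recomputation at all.

New value of amber.gen: 4.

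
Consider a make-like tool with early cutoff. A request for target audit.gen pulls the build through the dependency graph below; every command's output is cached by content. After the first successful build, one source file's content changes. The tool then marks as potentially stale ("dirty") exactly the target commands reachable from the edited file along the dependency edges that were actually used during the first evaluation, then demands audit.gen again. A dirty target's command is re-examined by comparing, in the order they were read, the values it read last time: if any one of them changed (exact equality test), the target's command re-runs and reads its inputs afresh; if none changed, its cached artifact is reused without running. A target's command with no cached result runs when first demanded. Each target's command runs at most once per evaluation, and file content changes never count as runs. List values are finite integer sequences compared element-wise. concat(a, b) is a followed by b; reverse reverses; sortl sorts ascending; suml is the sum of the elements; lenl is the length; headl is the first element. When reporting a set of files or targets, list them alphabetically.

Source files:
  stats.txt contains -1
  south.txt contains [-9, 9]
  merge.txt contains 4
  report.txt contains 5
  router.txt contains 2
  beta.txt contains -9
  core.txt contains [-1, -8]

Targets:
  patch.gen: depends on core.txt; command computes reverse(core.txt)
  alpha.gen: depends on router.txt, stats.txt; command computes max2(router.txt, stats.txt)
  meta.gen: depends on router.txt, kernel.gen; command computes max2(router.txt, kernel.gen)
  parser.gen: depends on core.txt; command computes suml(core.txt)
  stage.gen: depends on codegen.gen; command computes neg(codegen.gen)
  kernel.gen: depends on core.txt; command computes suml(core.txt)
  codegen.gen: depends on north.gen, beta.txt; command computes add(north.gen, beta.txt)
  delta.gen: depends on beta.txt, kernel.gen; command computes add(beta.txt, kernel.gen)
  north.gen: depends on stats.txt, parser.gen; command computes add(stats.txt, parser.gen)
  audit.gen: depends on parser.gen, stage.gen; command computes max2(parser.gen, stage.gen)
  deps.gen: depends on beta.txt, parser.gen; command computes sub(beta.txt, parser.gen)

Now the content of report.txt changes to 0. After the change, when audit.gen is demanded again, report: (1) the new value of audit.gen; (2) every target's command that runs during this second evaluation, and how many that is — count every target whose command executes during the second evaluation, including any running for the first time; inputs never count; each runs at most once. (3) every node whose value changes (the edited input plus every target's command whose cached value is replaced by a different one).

Demanding audit.gen again yields 19.
0 target commands run: none.
The nodes whose values change: report.txt.
Note the shortcut — nothing in the graph depends on report.txt at all, so no recomputation happens.

First demand of the output computes:
  parser.gen = suml([-1, -8]) = -9
  north.gen = add(-1, -9) = -10
  codegen.gen = add(-10, -9) = -19
  stage.gen = neg(-19) = 19
  audit.gen = max2(-9, 19) = 19

After the edit, cleaning proceeds:
  no node depends on report.txt at all; the second demand re-runs nothing.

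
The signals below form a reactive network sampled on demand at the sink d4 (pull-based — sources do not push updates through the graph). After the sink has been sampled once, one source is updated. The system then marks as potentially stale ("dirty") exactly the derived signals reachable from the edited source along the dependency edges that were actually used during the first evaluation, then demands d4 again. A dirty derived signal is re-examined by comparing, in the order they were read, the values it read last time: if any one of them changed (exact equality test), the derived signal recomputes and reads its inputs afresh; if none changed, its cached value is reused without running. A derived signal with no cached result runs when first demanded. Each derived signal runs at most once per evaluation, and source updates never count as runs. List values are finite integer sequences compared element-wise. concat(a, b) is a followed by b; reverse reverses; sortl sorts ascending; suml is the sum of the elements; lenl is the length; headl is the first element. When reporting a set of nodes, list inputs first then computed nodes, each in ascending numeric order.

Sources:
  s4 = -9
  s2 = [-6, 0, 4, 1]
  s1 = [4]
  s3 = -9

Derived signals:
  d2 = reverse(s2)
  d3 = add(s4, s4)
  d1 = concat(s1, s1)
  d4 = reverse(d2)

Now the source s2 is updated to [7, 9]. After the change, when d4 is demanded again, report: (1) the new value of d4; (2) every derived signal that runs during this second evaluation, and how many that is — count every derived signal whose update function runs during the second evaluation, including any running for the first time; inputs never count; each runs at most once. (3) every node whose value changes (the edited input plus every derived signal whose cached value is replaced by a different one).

d4 now evaluates to [7, 9].
Run set: d2, d4 (2 run).
Changed values: s2, d2, d4.

Initial pass — values computed on the first demand:
  d2 = reverse([-6, 0, 4, 1]) = [1, 4, 0, -6]
  d4 = reverse([1, 4, 0, -6]) = [-6, 0, 4, 1]

Second demand — change propagation:
  d2: re-runs because s2 [-6, 0, 4, 1]->[7, 9]; new result [9, 7].
  d4: re-runs because d2 [1, 4, 0, -6]->[9, 7]; new result [7, 9].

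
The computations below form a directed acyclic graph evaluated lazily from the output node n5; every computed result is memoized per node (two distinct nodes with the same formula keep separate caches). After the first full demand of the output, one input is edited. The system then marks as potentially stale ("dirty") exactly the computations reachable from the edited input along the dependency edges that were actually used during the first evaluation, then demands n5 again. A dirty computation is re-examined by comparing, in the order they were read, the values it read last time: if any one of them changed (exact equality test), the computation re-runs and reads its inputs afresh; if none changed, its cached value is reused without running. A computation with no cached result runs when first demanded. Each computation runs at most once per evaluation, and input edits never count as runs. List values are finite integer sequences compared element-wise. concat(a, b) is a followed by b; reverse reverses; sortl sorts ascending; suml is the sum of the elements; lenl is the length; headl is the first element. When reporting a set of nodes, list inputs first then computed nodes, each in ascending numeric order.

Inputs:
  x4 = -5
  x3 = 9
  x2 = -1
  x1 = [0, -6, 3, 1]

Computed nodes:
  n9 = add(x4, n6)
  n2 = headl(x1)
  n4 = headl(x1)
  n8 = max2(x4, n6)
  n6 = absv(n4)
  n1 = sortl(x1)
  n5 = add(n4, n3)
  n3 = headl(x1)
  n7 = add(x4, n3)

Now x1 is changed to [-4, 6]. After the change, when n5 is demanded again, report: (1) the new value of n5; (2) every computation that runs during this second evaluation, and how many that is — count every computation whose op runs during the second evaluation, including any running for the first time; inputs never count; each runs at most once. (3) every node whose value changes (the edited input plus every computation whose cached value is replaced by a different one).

First demand of the output computes:
  n3 = headl([0, -6, 3, 1]) = 0
  n4 = headl([0, -6, 3, 1]) = 0
  n5 = add(0, 0) = 0

After the edit, cleaning proceeds:
  n3: a read changed (x1 [0, -6, 3, 1]->[-4, 6]) — executes, giving -4.
  n4: a read changed (x1 [0, -6, 3, 1]->[-4, 6]) — executes, giving -4.
  n5: a read changed (n4 0->-4; n3 0->-4) — executes, giving -8.

Demanding n5 again yields -8.
3 computations run: n3, n4, n5.
The nodes whose values change: x1, n3, n4, n5.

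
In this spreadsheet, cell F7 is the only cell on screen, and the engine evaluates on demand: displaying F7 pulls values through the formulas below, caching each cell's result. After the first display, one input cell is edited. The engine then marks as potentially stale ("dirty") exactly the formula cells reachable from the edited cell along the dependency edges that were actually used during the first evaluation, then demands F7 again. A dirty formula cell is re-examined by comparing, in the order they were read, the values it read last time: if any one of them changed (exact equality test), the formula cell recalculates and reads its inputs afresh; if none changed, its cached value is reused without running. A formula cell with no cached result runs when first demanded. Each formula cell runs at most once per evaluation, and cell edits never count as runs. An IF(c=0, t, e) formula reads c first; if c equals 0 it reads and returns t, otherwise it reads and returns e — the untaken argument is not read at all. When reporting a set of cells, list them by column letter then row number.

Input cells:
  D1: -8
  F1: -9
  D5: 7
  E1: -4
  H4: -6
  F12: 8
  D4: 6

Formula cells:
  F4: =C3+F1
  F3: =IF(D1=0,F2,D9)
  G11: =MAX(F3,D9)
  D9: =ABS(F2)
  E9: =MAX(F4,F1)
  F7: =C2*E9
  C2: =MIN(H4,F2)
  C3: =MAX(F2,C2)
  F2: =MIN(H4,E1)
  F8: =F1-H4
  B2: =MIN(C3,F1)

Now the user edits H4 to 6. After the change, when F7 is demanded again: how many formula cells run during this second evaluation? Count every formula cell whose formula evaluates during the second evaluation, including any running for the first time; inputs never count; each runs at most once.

Initial pass — values computed on the first demand:
  F2 = MIN(-6, -4) = -6
  C2 = MIN(-6, -6) = -6
  C3 = MAX(-6, -6) = -6
  F4 = -6 + -9 = -15
  E9 = MAX(-15, -9) = -9
  F7 = -6 * -9 = 54

Second demand — change propagation:
  F2: re-runs because H4 -6->6; new result -4.
  C2: re-runs because H4 -6->6; F2 -6->-4; new result -4.
  C3: re-runs because F2 -6->-4; C2 -6->-4; new result -4.
  F4: re-runs because C3 -6->-4; new result -13.
  E9: re-runs because F4 -15->-13; new result -9 (unchanged).
  F7: re-runs because C2 -6->-4; new result 36.

Run set: C2, C3, E9, F2, F4, F7 (6 run).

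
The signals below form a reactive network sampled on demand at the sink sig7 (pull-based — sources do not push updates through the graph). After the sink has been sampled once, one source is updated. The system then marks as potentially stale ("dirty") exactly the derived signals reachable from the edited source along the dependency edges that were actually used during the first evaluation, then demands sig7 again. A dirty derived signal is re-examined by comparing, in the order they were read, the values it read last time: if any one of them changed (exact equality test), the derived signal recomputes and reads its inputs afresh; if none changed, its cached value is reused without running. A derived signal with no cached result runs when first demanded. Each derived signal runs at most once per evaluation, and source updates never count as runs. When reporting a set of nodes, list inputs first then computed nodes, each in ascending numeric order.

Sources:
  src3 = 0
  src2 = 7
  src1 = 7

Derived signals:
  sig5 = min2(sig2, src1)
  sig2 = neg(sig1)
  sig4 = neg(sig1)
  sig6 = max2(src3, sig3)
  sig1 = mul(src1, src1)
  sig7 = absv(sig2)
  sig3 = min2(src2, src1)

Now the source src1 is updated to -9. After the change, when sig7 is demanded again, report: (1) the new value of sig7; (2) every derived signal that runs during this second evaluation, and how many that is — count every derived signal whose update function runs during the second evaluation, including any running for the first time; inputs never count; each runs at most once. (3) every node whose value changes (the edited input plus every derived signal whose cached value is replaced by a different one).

sig7 now evaluates to 81.
Run set: sig1, sig2, sig7 (3 run).
Changed values: src1, sig1, sig2, sig7.

Initial pass — values computed on the first demand:
  sig1 = mul(7, 7) = 49
  sig2 = neg(49) = -49
  sig7 = absv(-49) = 49

Second demand — change propagation:
  sig1: re-runs because src1 7->-9; src1 7->-9; new result 81.
  sig2: re-runs because sig1 49->81; new result -81.
  sig7: re-runs because sig2 -49->-81; new result 81.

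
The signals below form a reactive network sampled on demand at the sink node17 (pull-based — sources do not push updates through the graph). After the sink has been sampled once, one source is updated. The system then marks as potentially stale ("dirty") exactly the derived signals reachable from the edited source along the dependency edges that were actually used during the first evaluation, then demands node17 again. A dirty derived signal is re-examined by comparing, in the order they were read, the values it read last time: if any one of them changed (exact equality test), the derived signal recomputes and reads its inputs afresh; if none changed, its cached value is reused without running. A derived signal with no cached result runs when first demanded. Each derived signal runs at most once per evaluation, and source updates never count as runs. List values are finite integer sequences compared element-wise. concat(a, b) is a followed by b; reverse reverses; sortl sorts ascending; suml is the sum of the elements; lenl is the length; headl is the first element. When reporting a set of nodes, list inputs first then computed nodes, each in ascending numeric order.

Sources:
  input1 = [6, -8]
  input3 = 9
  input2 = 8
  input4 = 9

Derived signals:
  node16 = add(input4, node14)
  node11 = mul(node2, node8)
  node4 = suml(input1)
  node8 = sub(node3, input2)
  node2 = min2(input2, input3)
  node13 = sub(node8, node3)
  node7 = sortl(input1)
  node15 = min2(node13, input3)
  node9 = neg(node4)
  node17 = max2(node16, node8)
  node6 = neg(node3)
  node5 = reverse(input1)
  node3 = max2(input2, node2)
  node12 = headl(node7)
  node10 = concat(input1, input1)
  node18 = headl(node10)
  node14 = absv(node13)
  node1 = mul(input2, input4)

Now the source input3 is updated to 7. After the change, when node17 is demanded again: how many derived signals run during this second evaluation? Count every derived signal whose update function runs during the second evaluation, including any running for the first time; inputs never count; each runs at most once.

Run set: node2, node3 (2 run).
The important point: node3 recomputes to an identical value, and the output ends up unchanged.

Initial pass — values computed on the first demand:
  node2 = min2(8, 9) = 8
  node3 = max2(8, 8) = 8
  node8 = sub(8, 8) = 0
  node13 = sub(0, 8) = -8
  node14 = absv(-8) = 8
  node16 = add(9, 8) = 17
  node17 = max2(17, 0) = 17

Second demand — change propagation:
  node2: re-runs because input3 9->7; new result 7.
  node3: re-runs because node2 8->7; new result 8 (unchanged).
  node8: re-examined; everything it read last time is the same (node3 unchanged, input2 unchanged) — cache 0 kept, no run.
  node13: re-examined; everything it read last time is the same (node8 unchanged, node3 unchanged) — cache -8 kept, no run.
  node14: re-examined; everything it read last time is the same (node13 unchanged) — cache 8 kept, no run.
  node16: re-examined; everything it read last time is the same (input4 unchanged, node14 unchanged) — cache 17 kept, no run.
  node17: re-examined; everything it read last time is the same (node16 unchanged, node8 unchanged) — cache 17 kept, no run.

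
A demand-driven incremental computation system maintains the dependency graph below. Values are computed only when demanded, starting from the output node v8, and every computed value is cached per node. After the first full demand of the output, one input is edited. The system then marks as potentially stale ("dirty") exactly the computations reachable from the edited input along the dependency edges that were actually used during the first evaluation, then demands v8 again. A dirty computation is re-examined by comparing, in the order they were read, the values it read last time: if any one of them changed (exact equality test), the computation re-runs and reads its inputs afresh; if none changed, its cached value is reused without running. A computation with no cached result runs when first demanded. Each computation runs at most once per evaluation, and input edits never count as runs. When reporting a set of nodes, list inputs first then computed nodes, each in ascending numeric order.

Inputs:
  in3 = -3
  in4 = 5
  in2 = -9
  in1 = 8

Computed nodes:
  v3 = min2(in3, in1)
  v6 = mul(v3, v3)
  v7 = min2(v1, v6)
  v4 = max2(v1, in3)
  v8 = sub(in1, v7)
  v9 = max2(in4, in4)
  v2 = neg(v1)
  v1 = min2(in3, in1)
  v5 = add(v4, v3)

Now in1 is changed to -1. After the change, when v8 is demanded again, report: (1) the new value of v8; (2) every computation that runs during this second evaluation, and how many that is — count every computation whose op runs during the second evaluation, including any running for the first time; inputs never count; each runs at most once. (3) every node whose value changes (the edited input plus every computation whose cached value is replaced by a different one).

New value of v8: 2.
Computations that run: v1, v3, v8 — 3 in total.
Values that change: in1, v8.
Key observation: the cutoff stops propagation at v6 — its inputs' values are unchanged, so it reuses its cache.

First evaluation (everything demanded from the output):
  v1 = min2(-3, 8) = -3
  v3 = min2(-3, 8) = -3
  v6 = mul(-3, -3) = 9
  v7 = min2(-3, 9) = -3
  v8 = sub(8, -3) = 11

Propagation after the edit:
  v1: runs — in1 8->-1; result -3 (same value as before).
  v3: runs — in1 8->-1; result -3 (same value as before).
  v6: checked — values it read are unchanged (v3 unchanged, v3 unchanged); reused cached 9 without running.
  v7: checked — values it read are unchanged (v1 unchanged, v6 unchanged); reused cached -3 without running.
  v8: runs — in1 8->-1; result 2.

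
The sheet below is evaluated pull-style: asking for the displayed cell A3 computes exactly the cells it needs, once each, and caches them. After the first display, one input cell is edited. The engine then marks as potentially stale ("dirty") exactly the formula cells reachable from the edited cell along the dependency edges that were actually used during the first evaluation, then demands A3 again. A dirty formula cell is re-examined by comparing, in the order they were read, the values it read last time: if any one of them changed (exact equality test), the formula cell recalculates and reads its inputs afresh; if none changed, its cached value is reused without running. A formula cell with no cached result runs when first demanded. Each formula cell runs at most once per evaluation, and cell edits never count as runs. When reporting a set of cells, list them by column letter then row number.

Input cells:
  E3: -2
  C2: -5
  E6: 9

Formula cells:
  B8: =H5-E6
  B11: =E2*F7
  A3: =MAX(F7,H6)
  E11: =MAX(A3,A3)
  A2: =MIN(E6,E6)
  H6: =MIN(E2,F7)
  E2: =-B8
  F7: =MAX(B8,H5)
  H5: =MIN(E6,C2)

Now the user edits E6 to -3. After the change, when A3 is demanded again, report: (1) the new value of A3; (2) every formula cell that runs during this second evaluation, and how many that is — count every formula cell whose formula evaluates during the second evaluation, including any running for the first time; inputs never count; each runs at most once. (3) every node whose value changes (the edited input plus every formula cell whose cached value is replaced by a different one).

First demand of the output computes:
  H5 = MIN(9, -5) = -5
  B8 = -5 - 9 = -14
  E2 = -(-14) = 14
  F7 = MAX(-14, -5) = -5
  H6 = MIN(14, -5) = -5
  A3 = MAX(-5, -5) = -5

After the edit, cleaning proceeds:
  H5: a read changed (E6 9->-3) — executes, giving -5 — identical to its old value.
  B8: a read changed (E6 9->-3) — executes, giving -2.
  E2: a read changed (B8 -14->-2) — executes, giving 2.
  F7: a read changed (B8 -14->-2) — executes, giving -2.
  H6: a read changed (E2 14->2; F7 -5->-2) — executes, giving -2.
  A3: a read changed (F7 -5->-2; H6 -5->-2) — executes, giving -2.

Demanding A3 again yields -2.
6 formula cells run: A3, B8, E2, F7, H5, H6.
The nodes whose values change: A3, B8, E2, E6, F7, H6.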